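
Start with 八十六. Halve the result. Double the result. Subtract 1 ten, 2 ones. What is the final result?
Convert 八十六 (Chinese numeral) → 8×10 + 6 = 86 (decimal)
Start: 86
86 ÷ 2 = 43
43 × 2 = 86
Convert 1 ten, 2 ones (place-value notation) → 1×10 + 2 = 12 (decimal)
86 - 12 = 74
74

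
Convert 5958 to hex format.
Convert 5958 (decimal) → 5958 = 1×4096 + 7×256 + 4×16 + 6 → 0x1746 (hexadecimal)
0x1746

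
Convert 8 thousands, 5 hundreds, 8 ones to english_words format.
Convert 8 thousands, 5 hundreds, 8 ones (place-value notation) → 8×1000 + 5×100 + 8 = 8508 (decimal)
Convert 8508 (decimal) → 8508 = 8×1000 + 5×100 + 8 → eight thousand five hundred eight (English words)
eight thousand five hundred eight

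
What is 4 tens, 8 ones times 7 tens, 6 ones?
Convert 4 tens, 8 ones (place-value notation) → 4×10 + 8 = 48 (decimal)
Convert 7 tens, 6 ones (place-value notation) → 7×10 + 6 = 76 (decimal)
Compute 48 × 76 = 3648
3648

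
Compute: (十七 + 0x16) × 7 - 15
Convert 十七 (Chinese numeral) → 1×10 + 7 = 17 (decimal)
Convert 0x16 (hexadecimal) → 1×16 + 6 = 22 (decimal)
Expression in decimal: (17 + 22) × 7 - 15
Parentheses first: 17 + 22 = 39
Multiply: 39 × 7 = 273
Subtract: 273 - 15 = 258
258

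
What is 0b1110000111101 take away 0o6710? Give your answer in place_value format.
Convert 0b1110000111101 (binary) → 4096 + 2048 + 1024 + 32 + 16 + 8 + 4 + 1 = 7229 (decimal)
Convert 0o6710 (octal) → 6×512 + 7×64 + 1×8 = 3528 (decimal)
Compute 7229 - 3528 = 3701
Convert 3701 (decimal) → 3701 = 3×1000 + 7×100 + 1 → 3 thousands, 7 hundreds, 1 one (place-value notation)
3 thousands, 7 hundreds, 1 one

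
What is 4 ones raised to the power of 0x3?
Convert 4 ones (place-value notation) → 4 (decimal)
Convert 0x3 (hexadecimal) → 3 (decimal)
Compute 4 ^ 3 = 64
64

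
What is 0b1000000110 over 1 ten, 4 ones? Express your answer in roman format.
Convert 0b1000000110 (binary) → 512 + 4 + 2 = 518 (decimal)
Convert 1 ten, 4 ones (place-value notation) → 1×10 + 4 = 14 (decimal)
Compute 518 ÷ 14 = 37
Convert 37 (decimal) → 37 = 10 + 10 + 10 + 5 + 1 + 1 → XXXVII (Roman numeral)
XXXVII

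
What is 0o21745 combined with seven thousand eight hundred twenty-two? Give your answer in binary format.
Convert 0o21745 (octal) → 2×4096 + 1×512 + 7×64 + 4×8 + 5 = 9189 (decimal)
Convert seven thousand eight hundred twenty-two (English words) → 7×1000 + 8×100 + 22 = 7822 (decimal)
Compute 9189 + 7822 = 17011
Convert 17011 (decimal) → 17011 = 16384 + 512 + 64 + 32 + 16 + 2 + 1 → 0b100001001110011 (binary)
0b100001001110011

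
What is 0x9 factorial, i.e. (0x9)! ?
Convert 0x9 (hexadecimal) → 9 (decimal)
Compute 9! = 362880
362880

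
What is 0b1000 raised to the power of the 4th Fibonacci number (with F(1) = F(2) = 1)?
Convert 0b1000 (binary) → 8 (decimal)
Convert the 4th Fibonacci number (with F(1) = F(2) = 1) (Fibonacci index) → 1, 1, 2, 3 → 3 (decimal)
Compute 8 ^ 3 = 512
512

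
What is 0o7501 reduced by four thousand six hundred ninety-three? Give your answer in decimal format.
Convert 0o7501 (octal) → 7×512 + 5×64 + 1 = 3905 (decimal)
Convert four thousand six hundred ninety-three (English words) → 4×1000 + 6×100 + 93 = 4693 (decimal)
Compute 3905 - 4693 = -788
-788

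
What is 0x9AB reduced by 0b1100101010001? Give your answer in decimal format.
Convert 0x9AB (hexadecimal) → 9×256 + 10×16 + 11 = 2475 (decimal)
Convert 0b1100101010001 (binary) → 4096 + 2048 + 256 + 64 + 16 + 1 = 6481 (decimal)
Compute 2475 - 6481 = -4006
-4006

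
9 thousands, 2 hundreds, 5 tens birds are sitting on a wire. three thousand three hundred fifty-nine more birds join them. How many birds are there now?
Convert 9 thousands, 2 hundreds, 5 tens (place-value notation) → 9×1000 + 2×100 + 5×10 = 9250 (decimal)
Convert three thousand three hundred fifty-nine (English words) → 3×1000 + 3×100 + 59 = 3359 (decimal)
Compute 9250 + 3359 = 12609
12609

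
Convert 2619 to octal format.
Convert 2619 (decimal) → 2619 = 5×512 + 7×8 + 3 → 0o5073 (octal)
0o5073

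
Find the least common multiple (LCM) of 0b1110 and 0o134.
Convert 0b1110 (binary) → 8 + 4 + 2 = 14 (decimal)
Convert 0o134 (octal) → 1×64 + 3×8 + 4 = 92 (decimal)
Compute lcm(14, 92) = 644
644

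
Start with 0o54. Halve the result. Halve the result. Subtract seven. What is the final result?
Convert 0o54 (octal) → 5×8 + 4 = 44 (decimal)
Start: 44
44 ÷ 2 = 22
22 ÷ 2 = 11
Convert seven (English words) → 7 (decimal)
11 - 7 = 4
4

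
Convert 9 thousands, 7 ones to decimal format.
Convert 9 thousands, 7 ones (place-value notation) → 9×1000 + 7 = 9007 (decimal)
9007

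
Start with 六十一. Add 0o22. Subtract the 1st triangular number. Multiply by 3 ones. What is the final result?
Convert 六十一 (Chinese numeral) → 6×10 + 1 = 61 (decimal)
Start: 61
Convert 0o22 (octal) → 2×8 + 2 = 18 (decimal)
61 + 18 = 79
Convert the 1st triangular number (triangular index) → 1×2/2 = 1 (decimal)
79 - 1 = 78
Convert 3 ones (place-value notation) → 3 (decimal)
78 × 3 = 234
234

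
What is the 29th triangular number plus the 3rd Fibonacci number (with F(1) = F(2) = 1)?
The 29th triangular number = 29×30/2 = 435
Convert the 3rd Fibonacci number (with F(1) = F(2) = 1) (Fibonacci index) → 1, 1, 2 → 2 (decimal)
Compute 435 + 2 = 437
437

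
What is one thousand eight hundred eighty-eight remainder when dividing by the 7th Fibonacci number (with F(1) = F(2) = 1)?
Convert one thousand eight hundred eighty-eight (English words) → 1×1000 + 8×100 + 88 = 1888 (decimal)
Convert the 7th Fibonacci number (with F(1) = F(2) = 1) (Fibonacci index) → 1, 1, 2, 3, 5, 8, 13 → 13 (decimal)
Compute 1888 mod 13 = 3
3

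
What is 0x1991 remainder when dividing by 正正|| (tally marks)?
Convert 0x1991 (hexadecimal) → 1×4096 + 9×256 + 9×16 + 1 = 6545 (decimal)
Convert 正正|| (tally marks) → 5 + 5 + 2 = 12 (decimal)
Compute 6545 mod 12 = 5
5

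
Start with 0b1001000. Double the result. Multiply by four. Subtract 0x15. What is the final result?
Convert 0b1001000 (binary) → 64 + 8 = 72 (decimal)
Start: 72
72 × 2 = 144
Convert four (English words) → 4 (decimal)
144 × 4 = 576
Convert 0x15 (hexadecimal) → 1×16 + 5 = 21 (decimal)
576 - 21 = 555
555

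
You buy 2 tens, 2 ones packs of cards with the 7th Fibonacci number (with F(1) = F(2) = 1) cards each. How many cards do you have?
Convert the 7th Fibonacci number (with F(1) = F(2) = 1) (Fibonacci index) → 1, 1, 2, 3, 5, 8, 13 → 13 (decimal)
Convert 2 tens, 2 ones (place-value notation) → 2×10 + 2 = 22 (decimal)
Compute 13 × 22 = 286
286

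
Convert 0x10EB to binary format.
Convert 0x10EB (hexadecimal) → 1×4096 + 14×16 + 11 = 4331 (decimal)
Convert 4331 (decimal) → 4331 = 4096 + 128 + 64 + 32 + 8 + 2 + 1 → 0b1000011101011 (binary)
0b1000011101011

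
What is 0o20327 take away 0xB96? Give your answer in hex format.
Convert 0o20327 (octal) → 2×4096 + 3×64 + 2×8 + 7 = 8407 (decimal)
Convert 0xB96 (hexadecimal) → 11×256 + 9×16 + 6 = 2966 (decimal)
Compute 8407 - 2966 = 5441
Convert 5441 (decimal) → 5441 = 1×4096 + 5×256 + 4×16 + 1 → 0x1541 (hexadecimal)
0x1541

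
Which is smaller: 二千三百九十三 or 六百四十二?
Convert 二千三百九十三 (Chinese numeral) → 2×1000 + 3×100 + 9×10 + 3 = 2393 (decimal)
Convert 六百四十二 (Chinese numeral) → 6×100 + 4×10 + 2 = 642 (decimal)
Compare 2393 vs 642: smaller = 642
642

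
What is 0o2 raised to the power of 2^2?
Convert 0o2 (octal) → 2 (decimal)
Convert 2^2 (power) → 4 (decimal)
Compute 2 ^ 4 = 16
16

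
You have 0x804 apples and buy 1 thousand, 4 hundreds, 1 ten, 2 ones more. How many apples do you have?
Convert 0x804 (hexadecimal) → 8×256 + 4 = 2052 (decimal)
Convert 1 thousand, 4 hundreds, 1 ten, 2 ones (place-value notation) → 1×1000 + 4×100 + 1×10 + 2 = 1412 (decimal)
Compute 2052 + 1412 = 3464
3464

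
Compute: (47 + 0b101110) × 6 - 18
Convert 0b101110 (binary) → 32 + 8 + 4 + 2 = 46 (decimal)
Expression in decimal: (47 + 46) × 6 - 18
Parentheses first: 47 + 46 = 93
Multiply: 93 × 6 = 558
Subtract: 558 - 18 = 540
540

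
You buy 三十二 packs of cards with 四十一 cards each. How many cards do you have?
Convert 四十一 (Chinese numeral) → 4×10 + 1 = 41 (decimal)
Convert 三十二 (Chinese numeral) → 3×10 + 2 = 32 (decimal)
Compute 41 × 32 = 1312
1312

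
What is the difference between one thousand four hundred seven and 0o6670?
Convert one thousand four hundred seven (English words) → 1×1000 + 4×100 + 7 = 1407 (decimal)
Convert 0o6670 (octal) → 6×512 + 6×64 + 7×8 = 3512 (decimal)
Difference: |1407 - 3512| = 2105
2105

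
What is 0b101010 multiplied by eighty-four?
Convert 0b101010 (binary) → 32 + 8 + 2 = 42 (decimal)
Convert eighty-four (English words) → 84 (decimal)
Compute 42 × 84 = 3528
3528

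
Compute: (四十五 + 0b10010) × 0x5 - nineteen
Convert 四十五 (Chinese numeral) → 4×10 + 5 = 45 (decimal)
Convert 0b10010 (binary) → 16 + 2 = 18 (decimal)
Convert 0x5 (hexadecimal) → 5 (decimal)
Convert nineteen (English words) → 19 (decimal)
Expression in decimal: (45 + 18) × 5 - 19
Parentheses first: 45 + 18 = 63
Multiply: 63 × 5 = 315
Subtract: 315 - 19 = 296
296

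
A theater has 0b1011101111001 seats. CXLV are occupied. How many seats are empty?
Convert 0b1011101111001 (binary) → 4096 + 1024 + 512 + 256 + 64 + 32 + 16 + 8 + 1 = 6009 (decimal)
Convert CXLV (Roman numeral) → 100 + 40 + 5 = 145 (decimal)
Compute 6009 - 145 = 5864
5864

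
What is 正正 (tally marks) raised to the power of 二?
Convert 正正 (tally marks) → 5 + 5 = 10 (decimal)
Convert 二 (Chinese numeral) → 2 (decimal)
Compute 10 ^ 2 = 100
100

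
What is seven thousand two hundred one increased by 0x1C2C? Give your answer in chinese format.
Convert seven thousand two hundred one (English words) → 7×1000 + 2×100 + 1 = 7201 (decimal)
Convert 0x1C2C (hexadecimal) → 1×4096 + 12×256 + 2×16 + 12 = 7212 (decimal)
Compute 7201 + 7212 = 14413
Convert 14413 (decimal) → 14413 = 1×10000 + 4×1000 + 4×100 + 1×10 + 3 → 一万四千四百一十三 (Chinese numeral)
一万四千四百一十三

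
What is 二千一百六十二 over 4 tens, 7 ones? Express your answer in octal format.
Convert 二千一百六十二 (Chinese numeral) → 2×1000 + 1×100 + 6×10 + 2 = 2162 (decimal)
Convert 4 tens, 7 ones (place-value notation) → 4×10 + 7 = 47 (decimal)
Compute 2162 ÷ 47 = 46
Convert 46 (decimal) → 46 = 5×8 + 6 → 0o56 (octal)
0o56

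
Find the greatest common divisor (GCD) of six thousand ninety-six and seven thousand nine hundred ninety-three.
Convert six thousand ninety-six (English words) → 6×1000 + 96 = 6096 (decimal)
Convert seven thousand nine hundred ninety-three (English words) → 7×1000 + 9×100 + 93 = 7993 (decimal)
Compute gcd(6096, 7993) = 1
1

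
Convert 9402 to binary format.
Convert 9402 (decimal) → 9402 = 8192 + 1024 + 128 + 32 + 16 + 8 + 2 → 0b10010010111010 (binary)
0b10010010111010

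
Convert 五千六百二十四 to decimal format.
Convert 五千六百二十四 (Chinese numeral) → 5×1000 + 6×100 + 2×10 + 4 = 5624 (decimal)
5624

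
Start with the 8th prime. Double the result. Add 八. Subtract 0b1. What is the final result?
Convert the 8th prime (prime index) → 19 (decimal)
Start: 19
19 × 2 = 38
Convert 八 (Chinese numeral) → 8 (decimal)
38 + 8 = 46
Convert 0b1 (binary) → 1 (decimal)
46 - 1 = 45
45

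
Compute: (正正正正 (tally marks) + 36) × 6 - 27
Convert 正正正正 (tally marks) → 5 + 5 + 5 + 5 = 20 (decimal)
Expression in decimal: (20 + 36) × 6 - 27
Parentheses first: 20 + 36 = 56
Multiply: 56 × 6 = 336
Subtract: 336 - 27 = 309
309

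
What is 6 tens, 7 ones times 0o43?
Convert 6 tens, 7 ones (place-value notation) → 6×10 + 7 = 67 (decimal)
Convert 0o43 (octal) → 4×8 + 3 = 35 (decimal)
Compute 67 × 35 = 2345
2345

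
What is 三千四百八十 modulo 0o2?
Convert 三千四百八十 (Chinese numeral) → 3×1000 + 4×100 + 8×10 = 3480 (decimal)
Convert 0o2 (octal) → 2 (decimal)
Compute 3480 mod 2 = 0
0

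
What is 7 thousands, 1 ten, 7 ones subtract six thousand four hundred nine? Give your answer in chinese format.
Convert 7 thousands, 1 ten, 7 ones (place-value notation) → 7×1000 + 1×10 + 7 = 7017 (decimal)
Convert six thousand four hundred nine (English words) → 6×1000 + 4×100 + 9 = 6409 (decimal)
Compute 7017 - 6409 = 608
Convert 608 (decimal) → 608 = 6×100 + 8 → 六百零八 (Chinese numeral)
六百零八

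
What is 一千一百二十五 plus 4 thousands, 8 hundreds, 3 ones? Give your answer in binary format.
Convert 一千一百二十五 (Chinese numeral) → 1×1000 + 1×100 + 2×10 + 5 = 1125 (decimal)
Convert 4 thousands, 8 hundreds, 3 ones (place-value notation) → 4×1000 + 8×100 + 3 = 4803 (decimal)
Compute 1125 + 4803 = 5928
Convert 5928 (decimal) → 5928 = 4096 + 1024 + 512 + 256 + 32 + 8 → 0b1011100101000 (binary)
0b1011100101000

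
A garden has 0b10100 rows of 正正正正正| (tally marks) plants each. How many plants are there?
Convert 正正正正正| (tally marks) → 5 + 5 + 5 + 5 + 5 + 1 = 26 (decimal)
Convert 0b10100 (binary) → 16 + 4 = 20 (decimal)
Compute 26 × 20 = 520
520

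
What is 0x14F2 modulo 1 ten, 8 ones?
Convert 0x14F2 (hexadecimal) → 1×4096 + 4×256 + 15×16 + 2 = 5362 (decimal)
Convert 1 ten, 8 ones (place-value notation) → 1×10 + 8 = 18 (decimal)
Compute 5362 mod 18 = 16
16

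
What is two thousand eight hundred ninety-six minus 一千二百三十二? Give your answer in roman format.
Convert two thousand eight hundred ninety-six (English words) → 2×1000 + 8×100 + 96 = 2896 (decimal)
Convert 一千二百三十二 (Chinese numeral) → 1×1000 + 2×100 + 3×10 + 2 = 1232 (decimal)
Compute 2896 - 1232 = 1664
Convert 1664 (decimal) → 1664 = 1000 + 500 + 100 + 50 + 10 + 4 → MDCLXIV (Roman numeral)
MDCLXIV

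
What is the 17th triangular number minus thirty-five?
The 17th triangular number = 17×18/2 = 153
Convert thirty-five (English words) → 35 (decimal)
Compute 153 - 35 = 118
118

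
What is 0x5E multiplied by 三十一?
Convert 0x5E (hexadecimal) → 5×16 + 14 = 94 (decimal)
Convert 三十一 (Chinese numeral) → 3×10 + 1 = 31 (decimal)
Compute 94 × 31 = 2914
2914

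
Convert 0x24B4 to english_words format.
Convert 0x24B4 (hexadecimal) → 2×4096 + 4×256 + 11×16 + 4 = 9396 (decimal)
Convert 9396 (decimal) → 9396 = 9×1000 + 3×100 + 96 → nine thousand three hundred ninety-six (English words)
nine thousand three hundred ninety-six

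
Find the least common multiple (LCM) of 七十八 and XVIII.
Convert 七十八 (Chinese numeral) → 7×10 + 8 = 78 (decimal)
Convert XVIII (Roman numeral) → 10 + 5 + 1 + 1 + 1 = 18 (decimal)
Compute lcm(78, 18) = 234
234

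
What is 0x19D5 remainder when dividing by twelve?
Convert 0x19D5 (hexadecimal) → 1×4096 + 9×256 + 13×16 + 5 = 6613 (decimal)
Convert twelve (English words) → 12 (decimal)
Compute 6613 mod 12 = 1
1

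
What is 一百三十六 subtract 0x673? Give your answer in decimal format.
Convert 一百三十六 (Chinese numeral) → 1×100 + 3×10 + 6 = 136 (decimal)
Convert 0x673 (hexadecimal) → 6×256 + 7×16 + 3 = 1651 (decimal)
Compute 136 - 1651 = -1515
-1515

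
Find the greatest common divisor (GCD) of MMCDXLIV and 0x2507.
Convert MMCDXLIV (Roman numeral) → 1000 + 1000 + 400 + 40 + 4 = 2444 (decimal)
Convert 0x2507 (hexadecimal) → 2×4096 + 5×256 + 7 = 9479 (decimal)
Compute gcd(2444, 9479) = 1
1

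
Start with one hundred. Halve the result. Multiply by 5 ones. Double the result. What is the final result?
Convert one hundred (English words) → 1×100 = 100 (decimal)
Start: 100
100 ÷ 2 = 50
Convert 5 ones (place-value notation) → 5 (decimal)
50 × 5 = 250
250 × 2 = 500
500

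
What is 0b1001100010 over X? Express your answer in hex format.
Convert 0b1001100010 (binary) → 512 + 64 + 32 + 2 = 610 (decimal)
Convert X (Roman numeral) → 10 (decimal)
Compute 610 ÷ 10 = 61
Convert 61 (decimal) → 61 = 3×16 + 13 → 0x3D (hexadecimal)
0x3D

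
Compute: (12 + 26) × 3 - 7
Parentheses first: 12 + 26 = 38
Multiply: 38 × 3 = 114
Subtract: 114 - 7 = 107
107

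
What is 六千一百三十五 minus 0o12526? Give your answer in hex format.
Convert 六千一百三十五 (Chinese numeral) → 6×1000 + 1×100 + 3×10 + 5 = 6135 (decimal)
Convert 0o12526 (octal) → 1×4096 + 2×512 + 5×64 + 2×8 + 6 = 5462 (decimal)
Compute 6135 - 5462 = 673
Convert 673 (decimal) → 673 = 2×256 + 10×16 + 1 → 0x2A1 (hexadecimal)
0x2A1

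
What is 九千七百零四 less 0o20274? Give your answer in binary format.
Convert 九千七百零四 (Chinese numeral) → 9×1000 + 7×100 + 4 = 9704 (decimal)
Convert 0o20274 (octal) → 2×4096 + 2×64 + 7×8 + 4 = 8380 (decimal)
Compute 9704 - 8380 = 1324
Convert 1324 (decimal) → 1324 = 1024 + 256 + 32 + 8 + 4 → 0b10100101100 (binary)
0b10100101100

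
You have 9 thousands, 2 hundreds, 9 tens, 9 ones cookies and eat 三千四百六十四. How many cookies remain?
Convert 9 thousands, 2 hundreds, 9 tens, 9 ones (place-value notation) → 9×1000 + 2×100 + 9×10 + 9 = 9299 (decimal)
Convert 三千四百六十四 (Chinese numeral) → 3×1000 + 4×100 + 6×10 + 4 = 3464 (decimal)
Compute 9299 - 3464 = 5835
5835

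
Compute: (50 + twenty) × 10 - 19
Convert twenty (English words) → 20 (decimal)
Expression in decimal: (50 + 20) × 10 - 19
Parentheses first: 50 + 20 = 70
Multiply: 70 × 10 = 700
Subtract: 700 - 19 = 681
681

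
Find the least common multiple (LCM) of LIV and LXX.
Convert LIV (Roman numeral) → 50 + 4 = 54 (decimal)
Convert LXX (Roman numeral) → 50 + 10 + 10 = 70 (decimal)
Compute lcm(54, 70) = 1890
1890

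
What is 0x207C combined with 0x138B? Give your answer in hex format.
Convert 0x207C (hexadecimal) → 2×4096 + 7×16 + 12 = 8316 (decimal)
Convert 0x138B (hexadecimal) → 1×4096 + 3×256 + 8×16 + 11 = 5003 (decimal)
Compute 8316 + 5003 = 13319
Convert 13319 (decimal) → 13319 = 3×4096 + 4×256 + 7 → 0x3407 (hexadecimal)
0x3407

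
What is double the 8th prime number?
The 8th prime number = 19
Compute 19 × 2 = 38
38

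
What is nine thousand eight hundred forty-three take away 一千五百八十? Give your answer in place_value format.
Convert nine thousand eight hundred forty-three (English words) → 9×1000 + 8×100 + 43 = 9843 (decimal)
Convert 一千五百八十 (Chinese numeral) → 1×1000 + 5×100 + 8×10 = 1580 (decimal)
Compute 9843 - 1580 = 8263
Convert 8263 (decimal) → 8263 = 8×1000 + 2×100 + 6×10 + 3 → 8 thousands, 2 hundreds, 6 tens, 3 ones (place-value notation)
8 thousands, 2 hundreds, 6 tens, 3 ones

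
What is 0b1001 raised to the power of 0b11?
Convert 0b1001 (binary) → 8 + 1 = 9 (decimal)
Convert 0b11 (binary) → 2 + 1 = 3 (decimal)
Compute 9 ^ 3 = 729
729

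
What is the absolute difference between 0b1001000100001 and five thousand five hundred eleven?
Convert 0b1001000100001 (binary) → 4096 + 512 + 32 + 1 = 4641 (decimal)
Convert five thousand five hundred eleven (English words) → 5×1000 + 5×100 + 11 = 5511 (decimal)
Compute |4641 - 5511| = 870
870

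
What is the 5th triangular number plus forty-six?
The 5th triangular number = 5×6/2 = 15
Convert forty-six (English words) → 46 (decimal)
Compute 15 + 46 = 61
61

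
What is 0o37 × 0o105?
Convert 0o37 (octal) → 3×8 + 7 = 31 (decimal)
Convert 0o105 (octal) → 1×64 + 5 = 69 (decimal)
Compute 31 × 69 = 2139
2139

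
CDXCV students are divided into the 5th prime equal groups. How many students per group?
Convert CDXCV (Roman numeral) → 400 + 90 + 5 = 495 (decimal)
Convert the 5th prime (prime index) → 11 (decimal)
Compute 495 ÷ 11 = 45
45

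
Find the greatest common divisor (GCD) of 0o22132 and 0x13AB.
Convert 0o22132 (octal) → 2×4096 + 2×512 + 1×64 + 3×8 + 2 = 9306 (decimal)
Convert 0x13AB (hexadecimal) → 1×4096 + 3×256 + 10×16 + 11 = 5035 (decimal)
Compute gcd(9306, 5035) = 1
1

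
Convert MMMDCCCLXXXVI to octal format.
Convert MMMDCCCLXXXVI (Roman numeral) → 1000 + 1000 + 1000 + 500 + 100 + 100 + 100 + 50 + 10 + 10 + 10 + 5 + 1 = 3886 (decimal)
Convert 3886 (decimal) → 3886 = 7×512 + 4×64 + 5×8 + 6 → 0o7456 (octal)
0o7456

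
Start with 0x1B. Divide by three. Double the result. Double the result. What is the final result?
Convert 0x1B (hexadecimal) → 1×16 + 11 = 27 (decimal)
Start: 27
Convert three (English words) → 3 (decimal)
27 ÷ 3 = 9
9 × 2 = 18
18 × 2 = 36
36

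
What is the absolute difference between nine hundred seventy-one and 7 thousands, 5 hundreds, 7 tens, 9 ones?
Convert nine hundred seventy-one (English words) → 9×100 + 71 = 971 (decimal)
Convert 7 thousands, 5 hundreds, 7 tens, 9 ones (place-value notation) → 7×1000 + 5×100 + 7×10 + 9 = 7579 (decimal)
Compute |971 - 7579| = 6608
6608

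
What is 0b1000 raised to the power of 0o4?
Convert 0b1000 (binary) → 8 (decimal)
Convert 0o4 (octal) → 4 (decimal)
Compute 8 ^ 4 = 4096
4096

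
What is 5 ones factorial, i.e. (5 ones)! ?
Convert 5 ones (place-value notation) → 5 (decimal)
Compute 5! = 120
120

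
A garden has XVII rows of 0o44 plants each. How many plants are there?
Convert 0o44 (octal) → 4×8 + 4 = 36 (decimal)
Convert XVII (Roman numeral) → 10 + 5 + 1 + 1 = 17 (decimal)
Compute 36 × 17 = 612
612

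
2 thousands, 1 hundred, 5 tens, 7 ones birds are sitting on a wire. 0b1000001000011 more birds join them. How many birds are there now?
Convert 2 thousands, 1 hundred, 5 tens, 7 ones (place-value notation) → 2×1000 + 1×100 + 5×10 + 7 = 2157 (decimal)
Convert 0b1000001000011 (binary) → 4096 + 64 + 2 + 1 = 4163 (decimal)
Compute 2157 + 4163 = 6320
6320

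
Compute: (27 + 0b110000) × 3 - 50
Convert 0b110000 (binary) → 32 + 16 = 48 (decimal)
Expression in decimal: (27 + 48) × 3 - 50
Parentheses first: 27 + 48 = 75
Multiply: 75 × 3 = 225
Subtract: 225 - 50 = 175
175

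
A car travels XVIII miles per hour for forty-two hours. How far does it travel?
Convert XVIII (Roman numeral) → 10 + 5 + 1 + 1 + 1 = 18 (decimal)
Convert forty-two (English words) → 42 (decimal)
Compute 18 × 42 = 756
756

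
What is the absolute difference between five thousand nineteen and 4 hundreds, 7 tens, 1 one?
Convert five thousand nineteen (English words) → 5×1000 + 19 = 5019 (decimal)
Convert 4 hundreds, 7 tens, 1 one (place-value notation) → 4×100 + 7×10 + 1 = 471 (decimal)
Compute |5019 - 471| = 4548
4548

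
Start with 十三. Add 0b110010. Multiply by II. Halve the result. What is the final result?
Convert 十三 (Chinese numeral) → 1×10 + 3 = 13 (decimal)
Start: 13
Convert 0b110010 (binary) → 32 + 16 + 2 = 50 (decimal)
13 + 50 = 63
Convert II (Roman numeral) → 1 + 1 = 2 (decimal)
63 × 2 = 126
126 ÷ 2 = 63
63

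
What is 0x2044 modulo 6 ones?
Convert 0x2044 (hexadecimal) → 2×4096 + 4×16 + 4 = 8260 (decimal)
Convert 6 ones (place-value notation) → 6 (decimal)
Compute 8260 mod 6 = 4
4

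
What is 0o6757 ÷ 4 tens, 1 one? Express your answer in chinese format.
Convert 0o6757 (octal) → 6×512 + 7×64 + 5×8 + 7 = 3567 (decimal)
Convert 4 tens, 1 one (place-value notation) → 4×10 + 1 = 41 (decimal)
Compute 3567 ÷ 41 = 87
Convert 87 (decimal) → 87 = 8×10 + 7 → 八十七 (Chinese numeral)
八十七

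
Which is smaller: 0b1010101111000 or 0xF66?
Convert 0b1010101111000 (binary) → 4096 + 1024 + 256 + 64 + 32 + 16 + 8 = 5496 (decimal)
Convert 0xF66 (hexadecimal) → 15×256 + 6×16 + 6 = 3942 (decimal)
Compare 5496 vs 3942: smaller = 3942
3942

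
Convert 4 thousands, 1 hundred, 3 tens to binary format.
Convert 4 thousands, 1 hundred, 3 tens (place-value notation) → 4×1000 + 1×100 + 3×10 = 4130 (decimal)
Convert 4130 (decimal) → 4130 = 4096 + 32 + 2 → 0b1000000100010 (binary)
0b1000000100010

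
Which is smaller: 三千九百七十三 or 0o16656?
Convert 三千九百七十三 (Chinese numeral) → 3×1000 + 9×100 + 7×10 + 3 = 3973 (decimal)
Convert 0o16656 (octal) → 1×4096 + 6×512 + 6×64 + 5×8 + 6 = 7598 (decimal)
Compare 3973 vs 7598: smaller = 3973
3973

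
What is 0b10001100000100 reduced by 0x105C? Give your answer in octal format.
Convert 0b10001100000100 (binary) → 8192 + 512 + 256 + 4 = 8964 (decimal)
Convert 0x105C (hexadecimal) → 1×4096 + 5×16 + 12 = 4188 (decimal)
Compute 8964 - 4188 = 4776
Convert 4776 (decimal) → 4776 = 1×4096 + 1×512 + 2×64 + 5×8 → 0o11250 (octal)
0o11250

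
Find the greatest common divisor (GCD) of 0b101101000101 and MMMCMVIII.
Convert 0b101101000101 (binary) → 2048 + 512 + 256 + 64 + 4 + 1 = 2885 (decimal)
Convert MMMCMVIII (Roman numeral) → 1000 + 1000 + 1000 + 900 + 5 + 1 + 1 + 1 = 3908 (decimal)
Compute gcd(2885, 3908) = 1
1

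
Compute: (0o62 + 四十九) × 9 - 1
Convert 0o62 (octal) → 6×8 + 2 = 50 (decimal)
Convert 四十九 (Chinese numeral) → 4×10 + 9 = 49 (decimal)
Expression in decimal: (50 + 49) × 9 - 1
Parentheses first: 50 + 49 = 99
Multiply: 99 × 9 = 891
Subtract: 891 - 1 = 890
890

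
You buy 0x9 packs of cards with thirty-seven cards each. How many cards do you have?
Convert thirty-seven (English words) → 37 (decimal)
Convert 0x9 (hexadecimal) → 9 (decimal)
Compute 37 × 9 = 333
333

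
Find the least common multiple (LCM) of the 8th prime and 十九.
Convert the 8th prime (prime index) → 19 (decimal)
Convert 十九 (Chinese numeral) → 1×10 + 9 = 19 (decimal)
Compute lcm(19, 19) = 19
19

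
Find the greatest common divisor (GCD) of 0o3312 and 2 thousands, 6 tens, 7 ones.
Convert 0o3312 (octal) → 3×512 + 3×64 + 1×8 + 2 = 1738 (decimal)
Convert 2 thousands, 6 tens, 7 ones (place-value notation) → 2×1000 + 6×10 + 7 = 2067 (decimal)
Compute gcd(1738, 2067) = 1
1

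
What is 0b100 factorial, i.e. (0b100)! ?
Convert 0b100 (binary) → 4 (decimal)
Compute 4! = 24
24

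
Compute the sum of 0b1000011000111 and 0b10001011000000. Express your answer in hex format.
Convert 0b1000011000111 (binary) → 4096 + 128 + 64 + 4 + 2 + 1 = 4295 (decimal)
Convert 0b10001011000000 (binary) → 8192 + 512 + 128 + 64 = 8896 (decimal)
Compute 4295 + 8896 = 13191
Convert 13191 (decimal) → 13191 = 3×4096 + 3×256 + 8×16 + 7 → 0x3387 (hexadecimal)
0x3387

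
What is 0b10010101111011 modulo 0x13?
Convert 0b10010101111011 (binary) → 8192 + 1024 + 256 + 64 + 32 + 16 + 8 + 2 + 1 = 9595 (decimal)
Convert 0x13 (hexadecimal) → 1×16 + 3 = 19 (decimal)
Compute 9595 mod 19 = 0
0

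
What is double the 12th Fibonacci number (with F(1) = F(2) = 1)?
The 12th Fibonacci number (with F(1) = F(2) = 1): 1, 1, 2, 3, 5, 8, 13, 21, 34, 55, 89, 144 → 144
Compute 144 × 2 = 288
288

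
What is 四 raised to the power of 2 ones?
Convert 四 (Chinese numeral) → 4 (decimal)
Convert 2 ones (place-value notation) → 2 (decimal)
Compute 4 ^ 2 = 16
16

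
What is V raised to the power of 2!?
Convert V (Roman numeral) → 5 (decimal)
Convert 2! (factorial) → 2 (decimal)
Compute 5 ^ 2 = 25
25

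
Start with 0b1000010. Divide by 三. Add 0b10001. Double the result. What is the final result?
Convert 0b1000010 (binary) → 64 + 2 = 66 (decimal)
Start: 66
Convert 三 (Chinese numeral) → 3 (decimal)
66 ÷ 3 = 22
Convert 0b10001 (binary) → 16 + 1 = 17 (decimal)
22 + 17 = 39
39 × 2 = 78
78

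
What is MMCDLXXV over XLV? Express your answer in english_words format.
Convert MMCDLXXV (Roman numeral) → 1000 + 1000 + 400 + 50 + 10 + 10 + 5 = 2475 (decimal)
Convert XLV (Roman numeral) → 40 + 5 = 45 (decimal)
Compute 2475 ÷ 45 = 55
Convert 55 (decimal) → fifty-five (English words)
fifty-five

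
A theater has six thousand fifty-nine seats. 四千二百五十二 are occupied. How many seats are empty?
Convert six thousand fifty-nine (English words) → 6×1000 + 59 = 6059 (decimal)
Convert 四千二百五十二 (Chinese numeral) → 4×1000 + 2×100 + 5×10 + 2 = 4252 (decimal)
Compute 6059 - 4252 = 1807
1807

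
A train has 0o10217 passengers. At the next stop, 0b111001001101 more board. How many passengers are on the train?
Convert 0o10217 (octal) → 1×4096 + 2×64 + 1×8 + 7 = 4239 (decimal)
Convert 0b111001001101 (binary) → 2048 + 1024 + 512 + 64 + 8 + 4 + 1 = 3661 (decimal)
Compute 4239 + 3661 = 7900
7900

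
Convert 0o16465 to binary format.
Convert 0o16465 (octal) → 1×4096 + 6×512 + 4×64 + 6×8 + 5 = 7477 (decimal)
Convert 7477 (decimal) → 7477 = 4096 + 2048 + 1024 + 256 + 32 + 16 + 4 + 1 → 0b1110100110101 (binary)
0b1110100110101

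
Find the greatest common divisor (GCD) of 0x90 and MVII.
Convert 0x90 (hexadecimal) → 9×16 = 144 (decimal)
Convert MVII (Roman numeral) → 1000 + 5 + 1 + 1 = 1007 (decimal)
Compute gcd(144, 1007) = 1
1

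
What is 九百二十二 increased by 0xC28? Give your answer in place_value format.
Convert 九百二十二 (Chinese numeral) → 9×100 + 2×10 + 2 = 922 (decimal)
Convert 0xC28 (hexadecimal) → 12×256 + 2×16 + 8 = 3112 (decimal)
Compute 922 + 3112 = 4034
Convert 4034 (decimal) → 4034 = 4×1000 + 3×10 + 4 → 4 thousands, 3 tens, 4 ones (place-value notation)
4 thousands, 3 tens, 4 ones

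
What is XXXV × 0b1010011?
Convert XXXV (Roman numeral) → 10 + 10 + 10 + 5 = 35 (decimal)
Convert 0b1010011 (binary) → 64 + 16 + 2 + 1 = 83 (decimal)
Compute 35 × 83 = 2905
2905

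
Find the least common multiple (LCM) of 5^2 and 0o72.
Convert 5^2 (power) → 25 (decimal)
Convert 0o72 (octal) → 7×8 + 2 = 58 (decimal)
Compute lcm(25, 58) = 1450
1450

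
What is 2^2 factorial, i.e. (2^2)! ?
Convert 2^2 (power) → 4 (decimal)
Compute 4! = 24
24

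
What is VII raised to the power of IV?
Convert VII (Roman numeral) → 5 + 1 + 1 = 7 (decimal)
Convert IV (Roman numeral) → 4 (decimal)
Compute 7 ^ 4 = 2401
2401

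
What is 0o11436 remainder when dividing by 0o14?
Convert 0o11436 (octal) → 1×4096 + 1×512 + 4×64 + 3×8 + 6 = 4894 (decimal)
Convert 0o14 (octal) → 1×8 + 4 = 12 (decimal)
Compute 4894 mod 12 = 10
10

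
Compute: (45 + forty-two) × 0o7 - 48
Convert forty-two (English words) → 42 (decimal)
Convert 0o7 (octal) → 7 (decimal)
Expression in decimal: (45 + 42) × 7 - 48
Parentheses first: 45 + 42 = 87
Multiply: 87 × 7 = 609
Subtract: 609 - 48 = 561
561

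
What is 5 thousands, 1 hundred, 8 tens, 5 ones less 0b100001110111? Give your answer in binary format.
Convert 5 thousands, 1 hundred, 8 tens, 5 ones (place-value notation) → 5×1000 + 1×100 + 8×10 + 5 = 5185 (decimal)
Convert 0b100001110111 (binary) → 2048 + 64 + 32 + 16 + 4 + 2 + 1 = 2167 (decimal)
Compute 5185 - 2167 = 3018
Convert 3018 (decimal) → 3018 = 2048 + 512 + 256 + 128 + 64 + 8 + 2 → 0b101111001010 (binary)
0b101111001010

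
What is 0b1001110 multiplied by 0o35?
Convert 0b1001110 (binary) → 64 + 8 + 4 + 2 = 78 (decimal)
Convert 0o35 (octal) → 3×8 + 5 = 29 (decimal)
Compute 78 × 29 = 2262
2262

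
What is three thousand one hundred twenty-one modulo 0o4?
Convert three thousand one hundred twenty-one (English words) → 3×1000 + 1×100 + 21 = 3121 (decimal)
Convert 0o4 (octal) → 4 (decimal)
Compute 3121 mod 4 = 1
1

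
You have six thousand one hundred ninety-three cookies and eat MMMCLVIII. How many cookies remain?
Convert six thousand one hundred ninety-three (English words) → 6×1000 + 1×100 + 93 = 6193 (decimal)
Convert MMMCLVIII (Roman numeral) → 1000 + 1000 + 1000 + 100 + 50 + 5 + 1 + 1 + 1 = 3158 (decimal)
Compute 6193 - 3158 = 3035
3035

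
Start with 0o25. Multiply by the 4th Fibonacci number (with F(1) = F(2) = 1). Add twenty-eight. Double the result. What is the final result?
Convert 0o25 (octal) → 2×8 + 5 = 21 (decimal)
Start: 21
Convert the 4th Fibonacci number (with F(1) = F(2) = 1) (Fibonacci index) → 1, 1, 2, 3 → 3 (decimal)
21 × 3 = 63
Convert twenty-eight (English words) → 28 (decimal)
63 + 28 = 91
91 × 2 = 182
182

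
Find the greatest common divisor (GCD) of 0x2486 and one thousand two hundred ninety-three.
Convert 0x2486 (hexadecimal) → 2×4096 + 4×256 + 8×16 + 6 = 9350 (decimal)
Convert one thousand two hundred ninety-three (English words) → 1×1000 + 2×100 + 93 = 1293 (decimal)
Compute gcd(9350, 1293) = 1
1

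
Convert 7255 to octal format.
Convert 7255 (decimal) → 7255 = 1×4096 + 6×512 + 1×64 + 2×8 + 7 → 0o16127 (octal)
0o16127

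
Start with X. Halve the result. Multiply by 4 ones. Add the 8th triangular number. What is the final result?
Convert X (Roman numeral) → 10 (decimal)
Start: 10
10 ÷ 2 = 5
Convert 4 ones (place-value notation) → 4 (decimal)
5 × 4 = 20
Convert the 8th triangular number (triangular index) → 8×9/2 = 36 (decimal)
20 + 36 = 56
56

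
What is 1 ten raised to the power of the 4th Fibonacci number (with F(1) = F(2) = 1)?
Convert 1 ten (place-value notation) → 1×10 = 10 (decimal)
Convert the 4th Fibonacci number (with F(1) = F(2) = 1) (Fibonacci index) → 1, 1, 2, 3 → 3 (decimal)
Compute 10 ^ 3 = 1000
1000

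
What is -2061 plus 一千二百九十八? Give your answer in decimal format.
Convert 一千二百九十八 (Chinese numeral) → 1×1000 + 2×100 + 9×10 + 8 = 1298 (decimal)
Compute -2061 + 1298 = -763
-763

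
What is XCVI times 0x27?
Convert XCVI (Roman numeral) → 90 + 5 + 1 = 96 (decimal)
Convert 0x27 (hexadecimal) → 2×16 + 7 = 39 (decimal)
Compute 96 × 39 = 3744
3744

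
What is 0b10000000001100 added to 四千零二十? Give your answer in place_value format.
Convert 0b10000000001100 (binary) → 8192 + 8 + 4 = 8204 (decimal)
Convert 四千零二十 (Chinese numeral) → 4×1000 + 2×10 = 4020 (decimal)
Compute 8204 + 4020 = 12224
Convert 12224 (decimal) → 12224 = 12×1000 + 2×100 + 2×10 + 4 → 12 thousands, 2 hundreds, 2 tens, 4 ones (place-value notation)
12 thousands, 2 hundreds, 2 tens, 4 ones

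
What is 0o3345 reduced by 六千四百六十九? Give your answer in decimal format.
Convert 0o3345 (octal) → 3×512 + 3×64 + 4×8 + 5 = 1765 (decimal)
Convert 六千四百六十九 (Chinese numeral) → 6×1000 + 4×100 + 6×10 + 9 = 6469 (decimal)
Compute 1765 - 6469 = -4704
-4704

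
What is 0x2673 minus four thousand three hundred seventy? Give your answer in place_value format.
Convert 0x2673 (hexadecimal) → 2×4096 + 6×256 + 7×16 + 3 = 9843 (decimal)
Convert four thousand three hundred seventy (English words) → 4×1000 + 3×100 + 70 = 4370 (decimal)
Compute 9843 - 4370 = 5473
Convert 5473 (decimal) → 5473 = 5×1000 + 4×100 + 7×10 + 3 → 5 thousands, 4 hundreds, 7 tens, 3 ones (place-value notation)
5 thousands, 4 hundreds, 7 tens, 3 ones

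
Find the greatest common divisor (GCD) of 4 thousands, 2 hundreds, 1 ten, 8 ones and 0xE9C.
Convert 4 thousands, 2 hundreds, 1 ten, 8 ones (place-value notation) → 4×1000 + 2×100 + 1×10 + 8 = 4218 (decimal)
Convert 0xE9C (hexadecimal) → 14×256 + 9×16 + 12 = 3740 (decimal)
Compute gcd(4218, 3740) = 2
2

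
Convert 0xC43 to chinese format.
Convert 0xC43 (hexadecimal) → 12×256 + 4×16 + 3 = 3139 (decimal)
Convert 3139 (decimal) → 3139 = 3×1000 + 1×100 + 3×10 + 9 → 三千一百三十九 (Chinese numeral)
三千一百三十九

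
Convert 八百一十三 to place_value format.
Convert 八百一十三 (Chinese numeral) → 8×100 + 1×10 + 3 = 813 (decimal)
Convert 813 (decimal) → 813 = 8×100 + 1×10 + 3 → 8 hundreds, 1 ten, 3 ones (place-value notation)
8 hundreds, 1 ten, 3 ones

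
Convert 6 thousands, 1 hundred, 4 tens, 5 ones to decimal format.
Convert 6 thousands, 1 hundred, 4 tens, 5 ones (place-value notation) → 6×1000 + 1×100 + 4×10 + 5 = 6145 (decimal)
6145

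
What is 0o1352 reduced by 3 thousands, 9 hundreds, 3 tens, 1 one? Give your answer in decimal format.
Convert 0o1352 (octal) → 1×512 + 3×64 + 5×8 + 2 = 746 (decimal)
Convert 3 thousands, 9 hundreds, 3 tens, 1 one (place-value notation) → 3×1000 + 9×100 + 3×10 + 1 = 3931 (decimal)
Compute 746 - 3931 = -3185
-3185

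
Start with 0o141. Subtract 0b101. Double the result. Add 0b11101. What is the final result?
Convert 0o141 (octal) → 1×64 + 4×8 + 1 = 97 (decimal)
Start: 97
Convert 0b101 (binary) → 4 + 1 = 5 (decimal)
97 - 5 = 92
92 × 2 = 184
Convert 0b11101 (binary) → 16 + 8 + 4 + 1 = 29 (decimal)
184 + 29 = 213
213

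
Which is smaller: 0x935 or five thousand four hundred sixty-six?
Convert 0x935 (hexadecimal) → 9×256 + 3×16 + 5 = 2357 (decimal)
Convert five thousand four hundred sixty-six (English words) → 5×1000 + 4×100 + 66 = 5466 (decimal)
Compare 2357 vs 5466: smaller = 2357
2357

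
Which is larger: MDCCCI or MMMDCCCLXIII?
Convert MDCCCI (Roman numeral) → 1000 + 500 + 100 + 100 + 100 + 1 = 1801 (decimal)
Convert MMMDCCCLXIII (Roman numeral) → 1000 + 1000 + 1000 + 500 + 100 + 100 + 100 + 50 + 10 + 1 + 1 + 1 = 3863 (decimal)
Compare 1801 vs 3863: larger = 3863
3863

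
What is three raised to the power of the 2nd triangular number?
Convert three (English words) → 3 (decimal)
Convert the 2nd triangular number (triangular index) → 2×3/2 = 3 (decimal)
Compute 3 ^ 3 = 27
27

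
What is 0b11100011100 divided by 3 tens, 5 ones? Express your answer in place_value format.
Convert 0b11100011100 (binary) → 1024 + 512 + 256 + 16 + 8 + 4 = 1820 (decimal)
Convert 3 tens, 5 ones (place-value notation) → 3×10 + 5 = 35 (decimal)
Compute 1820 ÷ 35 = 52
Convert 52 (decimal) → 52 = 5×10 + 2 → 5 tens, 2 ones (place-value notation)
5 tens, 2 ones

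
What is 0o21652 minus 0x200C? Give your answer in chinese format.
Convert 0o21652 (octal) → 2×4096 + 1×512 + 6×64 + 5×8 + 2 = 9130 (decimal)
Convert 0x200C (hexadecimal) → 2×4096 + 12 = 8204 (decimal)
Compute 9130 - 8204 = 926
Convert 926 (decimal) → 926 = 9×100 + 2×10 + 6 → 九百二十六 (Chinese numeral)
九百二十六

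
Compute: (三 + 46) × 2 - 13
Convert 三 (Chinese numeral) → 3 (decimal)
Expression in decimal: (3 + 46) × 2 - 13
Parentheses first: 3 + 46 = 49
Multiply: 49 × 2 = 98
Subtract: 98 - 13 = 85
85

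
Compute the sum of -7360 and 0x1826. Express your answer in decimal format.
Convert 0x1826 (hexadecimal) → 1×4096 + 8×256 + 2×16 + 6 = 6182 (decimal)
Compute -7360 + 6182 = -1178
-1178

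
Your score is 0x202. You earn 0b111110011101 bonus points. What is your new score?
Convert 0x202 (hexadecimal) → 2×256 + 2 = 514 (decimal)
Convert 0b111110011101 (binary) → 2048 + 1024 + 512 + 256 + 128 + 16 + 8 + 4 + 1 = 3997 (decimal)
Compute 514 + 3997 = 4511
4511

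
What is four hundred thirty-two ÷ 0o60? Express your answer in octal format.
Convert four hundred thirty-two (English words) → 4×100 + 32 = 432 (decimal)
Convert 0o60 (octal) → 6×8 = 48 (decimal)
Compute 432 ÷ 48 = 9
Convert 9 (decimal) → 9 = 1×8 + 1 → 0o11 (octal)
0o11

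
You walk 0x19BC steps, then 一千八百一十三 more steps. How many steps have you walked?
Convert 0x19BC (hexadecimal) → 1×4096 + 9×256 + 11×16 + 12 = 6588 (decimal)
Convert 一千八百一十三 (Chinese numeral) → 1×1000 + 8×100 + 1×10 + 3 = 1813 (decimal)
Compute 6588 + 1813 = 8401
8401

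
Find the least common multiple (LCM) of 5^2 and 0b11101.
Convert 5^2 (power) → 25 (decimal)
Convert 0b11101 (binary) → 16 + 8 + 4 + 1 = 29 (decimal)
Compute lcm(25, 29) = 725
725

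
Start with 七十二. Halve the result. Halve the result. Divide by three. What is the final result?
Convert 七十二 (Chinese numeral) → 7×10 + 2 = 72 (decimal)
Start: 72
72 ÷ 2 = 36
36 ÷ 2 = 18
Convert three (English words) → 3 (decimal)
18 ÷ 3 = 6
6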